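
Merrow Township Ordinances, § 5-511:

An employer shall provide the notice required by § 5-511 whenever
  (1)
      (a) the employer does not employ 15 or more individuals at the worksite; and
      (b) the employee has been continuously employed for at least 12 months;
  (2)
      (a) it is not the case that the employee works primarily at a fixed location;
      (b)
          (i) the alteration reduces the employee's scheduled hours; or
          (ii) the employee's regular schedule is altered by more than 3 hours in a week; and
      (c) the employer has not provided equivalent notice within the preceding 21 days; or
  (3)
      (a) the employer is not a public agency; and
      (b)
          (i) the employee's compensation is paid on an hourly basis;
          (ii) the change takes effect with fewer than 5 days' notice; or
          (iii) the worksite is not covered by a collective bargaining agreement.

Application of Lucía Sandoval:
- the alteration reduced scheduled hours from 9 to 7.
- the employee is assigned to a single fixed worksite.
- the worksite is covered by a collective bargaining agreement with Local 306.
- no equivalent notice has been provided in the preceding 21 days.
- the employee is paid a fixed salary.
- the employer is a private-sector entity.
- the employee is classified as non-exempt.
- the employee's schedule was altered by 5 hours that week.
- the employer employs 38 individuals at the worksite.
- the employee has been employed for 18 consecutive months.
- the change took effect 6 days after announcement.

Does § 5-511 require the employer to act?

(a) not (≥ 15 at site) — not met.
(b) tenure ≥ 12 mo. — met.
(1) = F AND T = false.
(a) not (fixed location) — fails.
(i) hours reduced — met.
(ii) schedule shift > 3h — satisfied.
(b) = T OR T = true.
(c) no recent notice — satisfied.
(2) = F AND T AND T = false.
(a) not (public agency) — satisfied.
(i) hourly-paid — not satisfied.
(ii) < 5 days' notice — not satisfied.
(iii) no CBA — not met.
(b): F OR F OR F → false.
(3): T AND F → false.
So Overall is not satisfied (F OR F OR F).

No — not required.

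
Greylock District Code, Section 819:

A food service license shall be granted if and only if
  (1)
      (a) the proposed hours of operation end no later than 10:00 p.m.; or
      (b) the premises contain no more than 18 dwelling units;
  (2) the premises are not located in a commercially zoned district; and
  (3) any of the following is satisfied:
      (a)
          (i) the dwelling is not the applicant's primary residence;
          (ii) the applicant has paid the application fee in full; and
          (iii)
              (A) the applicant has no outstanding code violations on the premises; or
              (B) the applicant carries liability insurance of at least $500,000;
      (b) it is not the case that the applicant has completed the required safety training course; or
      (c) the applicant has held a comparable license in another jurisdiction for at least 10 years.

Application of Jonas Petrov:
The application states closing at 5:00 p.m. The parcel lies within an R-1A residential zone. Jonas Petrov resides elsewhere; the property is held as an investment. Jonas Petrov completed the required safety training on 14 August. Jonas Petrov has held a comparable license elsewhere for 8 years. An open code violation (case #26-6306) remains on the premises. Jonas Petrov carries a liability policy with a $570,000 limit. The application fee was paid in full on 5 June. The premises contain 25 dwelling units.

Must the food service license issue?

(a) closes by 10 p.m. — met.
(b) ≤ 18 units — fails.
So (1) is satisfied (T OR F).
(2) not (commercially zoned) — met.
(i) not (primary residence) — satisfied.
(ii) fee paid — satisfied.
(A) no code violations — fails.
(B) insurance ≥ $500,000 — met.
(iii) = F OR T = true.
(a): T AND T AND T → true.
(b) not (safety training) — fails.
(c) prior license ≥ 10 yr — not met.
(3): T OR F OR F → true.
Overall: T AND T AND T → true.

Yes — granted.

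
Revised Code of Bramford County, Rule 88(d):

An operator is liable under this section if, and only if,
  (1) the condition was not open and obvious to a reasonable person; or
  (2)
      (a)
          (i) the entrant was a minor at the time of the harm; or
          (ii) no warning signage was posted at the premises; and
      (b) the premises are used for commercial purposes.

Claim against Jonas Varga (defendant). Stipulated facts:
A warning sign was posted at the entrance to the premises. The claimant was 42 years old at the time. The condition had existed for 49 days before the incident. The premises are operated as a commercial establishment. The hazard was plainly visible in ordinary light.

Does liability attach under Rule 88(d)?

(1) not open/obvious — not met.
(i) entrant a minor — fails.
(ii) no signage posted — fails.
(a): F OR F → false.
(b) commercial use — met.
(2) = F AND T = false.
So Overall is not satisfied (F OR F).

No — not liable.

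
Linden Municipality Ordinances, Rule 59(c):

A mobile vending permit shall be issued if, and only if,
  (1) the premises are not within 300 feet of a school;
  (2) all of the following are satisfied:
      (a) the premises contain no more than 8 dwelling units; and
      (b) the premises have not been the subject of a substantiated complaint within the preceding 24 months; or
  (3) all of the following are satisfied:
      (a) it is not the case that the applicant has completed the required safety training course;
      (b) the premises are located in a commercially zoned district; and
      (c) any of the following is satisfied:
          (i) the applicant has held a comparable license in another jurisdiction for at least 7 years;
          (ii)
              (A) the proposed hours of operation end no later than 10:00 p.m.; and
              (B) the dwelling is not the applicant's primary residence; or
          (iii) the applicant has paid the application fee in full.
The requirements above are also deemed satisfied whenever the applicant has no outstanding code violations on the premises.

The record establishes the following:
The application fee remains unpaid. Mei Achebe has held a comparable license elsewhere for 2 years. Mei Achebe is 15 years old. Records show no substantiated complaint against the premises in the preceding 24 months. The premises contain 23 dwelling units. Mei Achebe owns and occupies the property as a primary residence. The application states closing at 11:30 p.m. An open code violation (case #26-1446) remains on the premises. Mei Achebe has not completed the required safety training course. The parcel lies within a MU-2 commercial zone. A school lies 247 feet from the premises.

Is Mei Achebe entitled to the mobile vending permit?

(1) ≥300 ft from school — not satisfied.
(a) ≤ 8 units — not met.
(b) no complaint in 24 mo. — met.
So (2) is not satisfied (F AND T).
(a) not (safety training) — holds.
(b) commercially zoned — holds.
(i) prior license ≥ 7 yr — fails.
(A) closes by 10 p.m. — not satisfied.
(B) not (primary residence) — not met.
So (ii) is not satisfied (F AND F).
(iii) fee paid — not met.
(c) = F OR F OR F = false.
(3) = T AND T AND F = false.
Overall = F OR F OR F = false.
Exception (no code violations) — not satisfied.
Result: main false OR exception false → false.

No — denied.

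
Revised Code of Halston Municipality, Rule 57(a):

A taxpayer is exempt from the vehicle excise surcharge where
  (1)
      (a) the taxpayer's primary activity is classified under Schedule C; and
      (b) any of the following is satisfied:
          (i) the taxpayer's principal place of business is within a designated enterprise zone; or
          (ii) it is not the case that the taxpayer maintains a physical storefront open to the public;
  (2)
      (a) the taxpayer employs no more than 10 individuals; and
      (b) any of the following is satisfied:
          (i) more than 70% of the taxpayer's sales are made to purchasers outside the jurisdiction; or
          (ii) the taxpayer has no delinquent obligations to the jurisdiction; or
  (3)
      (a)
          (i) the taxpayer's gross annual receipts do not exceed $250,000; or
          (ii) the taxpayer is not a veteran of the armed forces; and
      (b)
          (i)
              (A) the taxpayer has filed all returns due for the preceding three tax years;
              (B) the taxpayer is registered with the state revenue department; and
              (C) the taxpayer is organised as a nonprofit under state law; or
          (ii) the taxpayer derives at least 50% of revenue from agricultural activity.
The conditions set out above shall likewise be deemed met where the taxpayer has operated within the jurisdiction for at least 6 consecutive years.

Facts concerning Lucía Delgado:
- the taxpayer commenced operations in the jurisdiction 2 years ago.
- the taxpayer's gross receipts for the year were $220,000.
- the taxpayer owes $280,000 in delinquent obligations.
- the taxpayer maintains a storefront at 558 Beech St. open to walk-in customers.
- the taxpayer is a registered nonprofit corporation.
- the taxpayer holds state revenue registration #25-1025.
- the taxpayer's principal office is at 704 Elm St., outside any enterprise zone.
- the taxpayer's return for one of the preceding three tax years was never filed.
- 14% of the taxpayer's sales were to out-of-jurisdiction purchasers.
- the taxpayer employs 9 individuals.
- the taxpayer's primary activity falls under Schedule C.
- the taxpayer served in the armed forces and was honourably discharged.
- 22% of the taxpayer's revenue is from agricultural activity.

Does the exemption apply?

No — not exempt.

(a) Schedule C activity — holds.
(i) in enterprise zone — not met.
(ii) not (has storefront) — not met.
(b) = F OR F = false.
(1) = T AND F = false.
(a) ≤ 10 employees — satisfied.
(i) >70% out-of-jur. sales — fails.
(ii) no delinquency — not met.
(b): F OR F → false.
(2): T AND F → false.
(i) receipts ≤ $250,000 — met.
(ii) not (veteran) — not met.
So (a) is satisfied (T OR F).
(A) returns current — fails.
(B) state-registered — holds.
(C) nonprofit — holds.
(i): F AND T AND T → false.
(ii) ≥50% agricultural — not met.
So (b) is not satisfied (F OR F).
So (3) is not satisfied (T AND F).
So Overall is not satisfied (F OR F OR F).
Exception (≥ 6 yrs in jurisdiction) — not satisfied.
Result: main false OR exception false → false.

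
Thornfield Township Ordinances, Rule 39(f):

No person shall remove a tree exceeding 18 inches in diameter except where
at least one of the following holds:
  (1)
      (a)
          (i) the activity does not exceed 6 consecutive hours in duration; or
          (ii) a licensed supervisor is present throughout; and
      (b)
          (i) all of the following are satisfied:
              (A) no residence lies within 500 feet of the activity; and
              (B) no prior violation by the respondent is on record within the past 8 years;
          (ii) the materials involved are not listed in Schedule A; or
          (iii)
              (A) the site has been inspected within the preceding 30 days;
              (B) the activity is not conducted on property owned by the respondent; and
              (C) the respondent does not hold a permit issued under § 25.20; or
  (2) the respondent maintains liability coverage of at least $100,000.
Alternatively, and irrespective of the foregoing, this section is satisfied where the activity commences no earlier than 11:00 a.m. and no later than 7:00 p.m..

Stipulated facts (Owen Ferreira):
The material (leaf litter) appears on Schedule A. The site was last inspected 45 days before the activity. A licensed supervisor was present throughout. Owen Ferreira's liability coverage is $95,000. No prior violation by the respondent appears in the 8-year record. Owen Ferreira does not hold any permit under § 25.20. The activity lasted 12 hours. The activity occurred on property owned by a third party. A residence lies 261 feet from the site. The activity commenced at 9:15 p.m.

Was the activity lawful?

No — unlawful.

(i) ≤ 6 hrs duration — not satisfied.
(ii) supervisor present — satisfied.
(a) = F OR T = true.
(A) no residence in 500 ft — not met.
(B) no prior violation — met.
So (i) is not satisfied (F AND T).
(ii) not (Schedule A material) — not satisfied.
(A) site inspected — not satisfied.
(B) not (own property) — holds.
(C) not (holds permit) — holds.
(iii) = F AND T AND T = false.
(b): F OR F OR F → false.
(1): T AND F → false.
(2) coverage ≥ $100,000 — not satisfied.
Overall: F OR F → false.
Exception (start within hours) — not satisfied.
Result: main false OR exception false → false.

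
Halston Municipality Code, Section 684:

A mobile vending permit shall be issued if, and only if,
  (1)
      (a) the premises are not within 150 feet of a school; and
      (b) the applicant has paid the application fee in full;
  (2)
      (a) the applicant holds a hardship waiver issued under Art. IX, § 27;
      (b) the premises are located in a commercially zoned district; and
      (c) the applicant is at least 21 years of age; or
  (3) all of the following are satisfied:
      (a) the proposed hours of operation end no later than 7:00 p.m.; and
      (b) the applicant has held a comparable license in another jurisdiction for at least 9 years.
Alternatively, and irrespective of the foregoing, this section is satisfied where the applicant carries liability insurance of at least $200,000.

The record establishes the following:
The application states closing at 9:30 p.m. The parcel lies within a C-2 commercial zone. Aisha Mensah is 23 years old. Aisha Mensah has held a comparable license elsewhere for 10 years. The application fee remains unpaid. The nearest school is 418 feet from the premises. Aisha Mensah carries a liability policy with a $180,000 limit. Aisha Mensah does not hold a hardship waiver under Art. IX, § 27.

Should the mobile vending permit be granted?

(a) ≥150 ft from school — satisfied.
(b) fee paid — not satisfied.
So (1) is not satisfied (T AND F).
(a) hardship waiver — fails.
(b) commercially zoned — met.
(c) age ≥ 21 — met.
(2) = F AND T AND T = false.
(a) closes by 7 p.m. — fails.
(b) prior license ≥ 9 yr — met.
So (3) is not satisfied (F AND T).
So Overall is not satisfied (F OR F OR F).
Exception (insurance ≥ $200,000) — not satisfied.
Result: main false OR exception false → false.

No — denied.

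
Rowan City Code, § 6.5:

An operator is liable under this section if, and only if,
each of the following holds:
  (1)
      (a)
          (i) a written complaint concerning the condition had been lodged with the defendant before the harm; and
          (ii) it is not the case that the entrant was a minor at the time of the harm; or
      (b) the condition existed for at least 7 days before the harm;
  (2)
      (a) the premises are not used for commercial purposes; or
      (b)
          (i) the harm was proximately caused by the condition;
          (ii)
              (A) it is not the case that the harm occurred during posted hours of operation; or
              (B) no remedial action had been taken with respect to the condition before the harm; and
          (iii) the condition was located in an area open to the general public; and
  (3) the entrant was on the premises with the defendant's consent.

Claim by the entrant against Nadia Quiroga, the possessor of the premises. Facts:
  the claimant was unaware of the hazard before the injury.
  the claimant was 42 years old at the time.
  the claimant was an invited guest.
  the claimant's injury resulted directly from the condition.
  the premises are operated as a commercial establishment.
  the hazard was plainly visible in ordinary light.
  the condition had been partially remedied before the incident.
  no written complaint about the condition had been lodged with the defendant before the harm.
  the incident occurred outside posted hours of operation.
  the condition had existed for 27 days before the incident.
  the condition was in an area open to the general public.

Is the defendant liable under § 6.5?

Yes — liable.

(i) complaint lodged — fails.
(ii) not (entrant a minor) — satisfied.
So (a) is not satisfied (F AND T).
(b) condition ≥7 days old — met.
(1) = F OR T = true.
(a) not (commercial use) — not met.
(i) proximate cause — holds.
(A) not (during posted hours) — met.
(B) no remedial action — not met.
(ii): T OR F → true.
(iii) public area — holds.
So (b) is satisfied (T AND T AND T).
(2): F OR T → true.
(3) consent to enter — satisfied.
Overall = T AND T AND T = true.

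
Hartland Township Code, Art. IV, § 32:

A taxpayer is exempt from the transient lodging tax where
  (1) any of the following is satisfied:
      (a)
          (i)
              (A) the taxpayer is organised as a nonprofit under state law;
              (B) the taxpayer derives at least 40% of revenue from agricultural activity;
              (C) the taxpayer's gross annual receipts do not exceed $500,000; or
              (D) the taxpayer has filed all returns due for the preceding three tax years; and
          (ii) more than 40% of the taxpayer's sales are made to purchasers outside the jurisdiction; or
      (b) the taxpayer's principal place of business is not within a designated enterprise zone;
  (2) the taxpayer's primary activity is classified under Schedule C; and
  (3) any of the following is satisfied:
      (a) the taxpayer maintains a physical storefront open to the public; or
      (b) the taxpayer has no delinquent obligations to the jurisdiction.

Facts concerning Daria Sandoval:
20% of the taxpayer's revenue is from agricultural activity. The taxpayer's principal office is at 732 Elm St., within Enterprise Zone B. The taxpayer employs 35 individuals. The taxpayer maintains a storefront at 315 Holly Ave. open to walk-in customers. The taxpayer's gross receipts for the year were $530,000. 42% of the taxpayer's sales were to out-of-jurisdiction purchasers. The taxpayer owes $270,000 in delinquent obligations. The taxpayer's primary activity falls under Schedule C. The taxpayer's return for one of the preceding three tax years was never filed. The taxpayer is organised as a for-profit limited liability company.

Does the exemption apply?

(A) nonprofit — fails.
(B) ≥40% agricultural — not satisfied.
(C) receipts ≤ $500,000 — fails.
(D) returns current — not met.
(i): F OR F OR F OR F → false.
(ii) >40% out-of-jur. sales — met.
(a) = F AND T = false.
(b) not (in enterprise zone) — not satisfied.
(1): F OR F → false.
(2) Schedule C activity — met.
(a) has storefront — met.
(b) no delinquency — not satisfied.
(3): T OR F → true.
So Overall is not satisfied (F AND T AND T).

No — not exempt.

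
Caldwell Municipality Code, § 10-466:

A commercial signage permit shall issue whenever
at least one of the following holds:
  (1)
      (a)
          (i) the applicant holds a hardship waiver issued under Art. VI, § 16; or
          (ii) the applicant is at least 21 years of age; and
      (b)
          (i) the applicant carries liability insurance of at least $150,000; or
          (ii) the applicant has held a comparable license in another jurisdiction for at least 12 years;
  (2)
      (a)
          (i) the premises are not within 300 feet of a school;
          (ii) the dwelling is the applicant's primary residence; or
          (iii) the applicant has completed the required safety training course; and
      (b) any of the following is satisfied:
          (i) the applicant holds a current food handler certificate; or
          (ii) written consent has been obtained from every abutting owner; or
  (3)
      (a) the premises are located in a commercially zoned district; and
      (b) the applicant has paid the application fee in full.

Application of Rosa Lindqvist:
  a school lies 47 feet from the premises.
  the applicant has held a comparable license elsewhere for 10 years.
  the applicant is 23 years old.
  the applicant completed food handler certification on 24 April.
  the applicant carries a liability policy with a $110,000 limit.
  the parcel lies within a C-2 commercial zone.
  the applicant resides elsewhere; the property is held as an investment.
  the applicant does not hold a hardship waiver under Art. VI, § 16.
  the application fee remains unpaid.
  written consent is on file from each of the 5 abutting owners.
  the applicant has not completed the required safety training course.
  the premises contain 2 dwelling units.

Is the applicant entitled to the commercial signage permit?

(i) hardship waiver — not satisfied.
(ii) age ≥ 21 — satisfied.
(a): F OR T → true.
(i) insurance ≥ $150,000 — fails.
(ii) prior license ≥ 12 yr — not met.
(b) = F OR F = false.
So (1) is not satisfied (T AND F).
(i) ≥300 ft from school — not satisfied.
(ii) primary residence — not met.
(iii) safety training — fails.
So (a) is not satisfied (F OR F OR F).
(i) food handler cert. — holds.
(ii) all abutters consent — holds.
So (b) is satisfied (T OR T).
(2) = F AND T = false.
(a) commercially zoned — met.
(b) fee paid — not satisfied.
(3): T AND F → false.
Overall: F OR F OR F → false.

No — denied.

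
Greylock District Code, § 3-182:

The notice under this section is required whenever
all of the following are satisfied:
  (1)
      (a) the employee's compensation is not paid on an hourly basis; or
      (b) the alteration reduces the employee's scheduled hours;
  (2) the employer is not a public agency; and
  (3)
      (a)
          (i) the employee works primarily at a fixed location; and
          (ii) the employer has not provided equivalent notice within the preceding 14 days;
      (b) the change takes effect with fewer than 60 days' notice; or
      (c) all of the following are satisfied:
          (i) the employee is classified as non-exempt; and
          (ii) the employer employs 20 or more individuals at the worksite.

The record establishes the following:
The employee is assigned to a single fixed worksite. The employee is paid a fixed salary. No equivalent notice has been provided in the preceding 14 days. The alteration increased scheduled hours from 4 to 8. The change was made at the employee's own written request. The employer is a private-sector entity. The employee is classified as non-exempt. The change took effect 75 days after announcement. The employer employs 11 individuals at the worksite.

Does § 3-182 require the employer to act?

Yes — required.

(a) not (hourly-paid) — met.
(b) hours reduced — not met.
So (1) is satisfied (T OR F).
(2) not (public agency) — holds.
(i) fixed location — met.
(ii) no recent notice — holds.
So (a) is satisfied (T AND T).
(b) < 60 days' notice — not satisfied.
(i) non-exempt — met.
(ii) ≥ 20 at site — not met.
So (c) is not satisfied (T AND F).
(3) = T OR F OR F = true.
So Overall is satisfied (T AND T AND T).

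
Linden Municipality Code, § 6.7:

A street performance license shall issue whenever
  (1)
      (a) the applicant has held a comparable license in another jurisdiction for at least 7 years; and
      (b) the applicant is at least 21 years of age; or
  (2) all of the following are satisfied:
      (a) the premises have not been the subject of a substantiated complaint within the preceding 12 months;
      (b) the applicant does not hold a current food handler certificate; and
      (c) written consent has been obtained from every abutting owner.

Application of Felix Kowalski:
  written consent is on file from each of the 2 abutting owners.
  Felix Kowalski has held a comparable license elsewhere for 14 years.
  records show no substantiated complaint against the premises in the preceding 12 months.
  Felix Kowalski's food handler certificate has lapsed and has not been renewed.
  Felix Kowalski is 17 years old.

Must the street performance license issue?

Yes — granted.

(a) prior license ≥ 7 yr — holds.
(b) age ≥ 21 — not met.
So (1) is not satisfied (T AND F).
(a) no complaint in 12 mo. — satisfied.
(b) not (food handler cert.) — met.
(c) all abutters consent — met.
(2): T AND T AND T → true.
So Overall is satisfied (F OR T).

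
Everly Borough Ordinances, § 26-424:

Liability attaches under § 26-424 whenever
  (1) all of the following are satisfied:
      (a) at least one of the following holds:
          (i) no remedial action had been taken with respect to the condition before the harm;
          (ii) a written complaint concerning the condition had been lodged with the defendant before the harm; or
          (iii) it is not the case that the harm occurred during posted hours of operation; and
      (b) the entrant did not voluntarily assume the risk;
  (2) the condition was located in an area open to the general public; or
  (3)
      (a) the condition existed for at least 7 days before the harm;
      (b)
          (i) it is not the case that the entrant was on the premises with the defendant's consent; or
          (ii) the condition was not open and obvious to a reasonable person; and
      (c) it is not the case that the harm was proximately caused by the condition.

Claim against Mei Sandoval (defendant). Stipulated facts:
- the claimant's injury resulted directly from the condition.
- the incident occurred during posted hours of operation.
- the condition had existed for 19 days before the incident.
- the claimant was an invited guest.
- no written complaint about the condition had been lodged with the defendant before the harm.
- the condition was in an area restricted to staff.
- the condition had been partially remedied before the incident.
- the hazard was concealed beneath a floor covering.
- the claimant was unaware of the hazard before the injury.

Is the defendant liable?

No — not liable.

(i) no remedial action — not met.
(ii) complaint lodged — fails.
(iii) not (during posted hours) — not satisfied.
So (a) is not satisfied (F OR F OR F).
(b) no assumed risk — holds.
(1) = F AND T = false.
(2) public area — not satisfied.
(a) condition ≥7 days old — holds.
(i) not (consent to enter) — fails.
(ii) not open/obvious — holds.
So (b) is satisfied (F OR T).
(c) not (proximate cause) — not satisfied.
(3): T AND T AND F → false.
Overall = F OR F OR F = false.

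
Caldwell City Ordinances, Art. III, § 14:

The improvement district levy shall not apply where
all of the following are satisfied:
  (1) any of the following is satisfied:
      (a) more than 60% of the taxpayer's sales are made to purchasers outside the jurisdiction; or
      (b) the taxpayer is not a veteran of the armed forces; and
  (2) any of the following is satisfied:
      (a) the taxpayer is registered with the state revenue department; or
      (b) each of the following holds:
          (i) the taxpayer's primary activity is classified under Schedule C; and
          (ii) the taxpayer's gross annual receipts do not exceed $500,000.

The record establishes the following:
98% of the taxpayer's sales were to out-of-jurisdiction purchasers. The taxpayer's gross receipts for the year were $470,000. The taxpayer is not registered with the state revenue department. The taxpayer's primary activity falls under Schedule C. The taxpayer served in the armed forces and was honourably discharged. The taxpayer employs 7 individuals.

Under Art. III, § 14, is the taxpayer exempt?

Yes — exempt.

(a) >60% out-of-jur. sales — met.
(b) not (veteran) — not met.
(1) = T OR F = true.
(a) state-registered — not met.
(i) Schedule C activity — holds.
(ii) receipts ≤ $500,000 — met.
(b): T AND T → true.
(2) = F OR T = true.
Overall: T AND T → true.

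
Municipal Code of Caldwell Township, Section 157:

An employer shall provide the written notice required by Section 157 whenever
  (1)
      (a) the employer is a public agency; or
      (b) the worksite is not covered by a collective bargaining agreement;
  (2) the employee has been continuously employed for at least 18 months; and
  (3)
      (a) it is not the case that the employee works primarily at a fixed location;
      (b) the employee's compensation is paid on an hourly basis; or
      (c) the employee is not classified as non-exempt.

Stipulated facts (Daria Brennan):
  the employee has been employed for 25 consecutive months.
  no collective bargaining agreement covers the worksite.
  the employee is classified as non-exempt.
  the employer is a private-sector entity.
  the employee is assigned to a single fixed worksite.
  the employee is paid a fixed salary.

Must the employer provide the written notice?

(a) public agency — not satisfied.
(b) no CBA — holds.
So (1) is satisfied (F OR T).
(2) tenure ≥ 18 mo. — met.
(a) not (fixed location) — not met.
(b) hourly-paid — not satisfied.
(c) not (non-exempt) — not satisfied.
So (3) is not satisfied (F OR F OR F).
So Overall is not satisfied (T AND T AND F).

No — not required.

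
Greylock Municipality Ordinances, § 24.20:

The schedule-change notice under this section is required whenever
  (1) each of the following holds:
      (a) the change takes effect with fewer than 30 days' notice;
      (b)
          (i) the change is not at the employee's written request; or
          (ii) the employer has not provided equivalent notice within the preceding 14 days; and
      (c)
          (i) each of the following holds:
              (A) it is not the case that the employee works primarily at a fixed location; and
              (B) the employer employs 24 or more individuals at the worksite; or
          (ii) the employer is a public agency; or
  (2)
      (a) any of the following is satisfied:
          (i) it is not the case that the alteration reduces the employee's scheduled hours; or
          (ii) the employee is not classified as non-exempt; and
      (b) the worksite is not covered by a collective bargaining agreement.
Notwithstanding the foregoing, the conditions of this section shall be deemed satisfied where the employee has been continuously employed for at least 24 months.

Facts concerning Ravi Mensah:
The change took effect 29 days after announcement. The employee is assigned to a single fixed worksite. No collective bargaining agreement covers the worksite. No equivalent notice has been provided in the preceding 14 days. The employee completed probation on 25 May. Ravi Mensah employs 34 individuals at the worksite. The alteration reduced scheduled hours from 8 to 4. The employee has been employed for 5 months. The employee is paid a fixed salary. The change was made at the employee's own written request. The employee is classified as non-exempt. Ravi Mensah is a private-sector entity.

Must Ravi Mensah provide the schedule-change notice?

No — not required.

(a) < 30 days' notice — satisfied.
(i) not employee-requested — not met.
(ii) no recent notice — satisfied.
So (b) is satisfied (F OR T).
(A) not (fixed location) — not met.
(B) ≥ 24 at site — holds.
(i): F AND T → false.
(ii) public agency — not satisfied.
(c) = F OR F = false.
(1) = T AND T AND F = false.
(i) not (hours reduced) — not met.
(ii) not (non-exempt) — not met.
(a) = F OR F = false.
(b) no CBA — met.
(2): F AND T → false.
Overall = F OR F = false.
Exception (tenure ≥ 24 mo.) — not satisfied.
Result: main false OR exception false → false.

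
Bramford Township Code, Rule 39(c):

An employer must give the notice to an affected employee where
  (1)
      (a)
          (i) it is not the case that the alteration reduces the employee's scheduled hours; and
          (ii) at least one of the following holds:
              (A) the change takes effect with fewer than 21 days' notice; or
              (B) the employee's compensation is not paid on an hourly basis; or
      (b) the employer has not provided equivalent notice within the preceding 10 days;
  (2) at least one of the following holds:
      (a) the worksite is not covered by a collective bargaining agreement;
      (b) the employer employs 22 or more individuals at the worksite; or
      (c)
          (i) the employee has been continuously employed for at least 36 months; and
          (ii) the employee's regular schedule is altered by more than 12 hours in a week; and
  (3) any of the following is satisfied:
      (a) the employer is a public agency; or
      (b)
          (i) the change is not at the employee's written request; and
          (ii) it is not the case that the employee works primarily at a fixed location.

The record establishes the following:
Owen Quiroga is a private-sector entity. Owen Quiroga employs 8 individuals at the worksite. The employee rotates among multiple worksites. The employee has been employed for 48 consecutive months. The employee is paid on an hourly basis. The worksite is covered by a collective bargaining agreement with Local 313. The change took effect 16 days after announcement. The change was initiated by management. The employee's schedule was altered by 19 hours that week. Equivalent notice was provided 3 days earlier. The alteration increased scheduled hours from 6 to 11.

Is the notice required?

(i) not (hours reduced) — holds.
(A) < 21 days' notice — holds.
(B) not (hourly-paid) — fails.
(ii): T OR F → true.
So (a) is satisfied (T AND T).
(b) no recent notice — fails.
So (1) is satisfied (T OR F).
(a) no CBA — not satisfied.
(b) ≥ 22 at site — fails.
(i) tenure ≥ 36 mo. — met.
(ii) schedule shift > 12h — met.
(c) = T AND T = true.
So (2) is satisfied (F OR F OR T).
(a) public agency — not satisfied.
(i) not employee-requested — met.
(ii) not (fixed location) — satisfied.
(b) = T AND T = true.
(3): F OR T → true.
So Overall is satisfied (T AND T AND T).

Yes — required.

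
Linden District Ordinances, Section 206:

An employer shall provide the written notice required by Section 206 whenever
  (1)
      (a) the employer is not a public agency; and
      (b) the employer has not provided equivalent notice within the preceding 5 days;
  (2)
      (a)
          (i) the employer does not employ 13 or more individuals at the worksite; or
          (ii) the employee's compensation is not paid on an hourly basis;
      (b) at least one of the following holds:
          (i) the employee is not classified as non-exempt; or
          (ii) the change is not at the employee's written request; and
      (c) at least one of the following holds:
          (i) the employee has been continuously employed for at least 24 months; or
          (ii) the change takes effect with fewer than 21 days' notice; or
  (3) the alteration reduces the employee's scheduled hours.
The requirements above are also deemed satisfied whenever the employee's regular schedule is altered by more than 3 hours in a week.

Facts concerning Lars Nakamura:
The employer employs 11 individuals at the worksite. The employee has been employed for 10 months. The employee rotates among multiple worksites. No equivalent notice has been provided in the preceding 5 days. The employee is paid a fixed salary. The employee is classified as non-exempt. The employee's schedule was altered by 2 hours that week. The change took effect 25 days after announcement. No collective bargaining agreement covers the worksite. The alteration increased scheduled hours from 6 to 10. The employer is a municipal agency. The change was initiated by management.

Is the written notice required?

No — not required.

(a) not (public agency) — not met.
(b) no recent notice — holds.
So (1) is not satisfied (F AND T).
(i) not (≥ 13 at site) — holds.
(ii) not (hourly-paid) — met.
(a) = T OR T = true.
(i) not (non-exempt) — not met.
(ii) not employee-requested — satisfied.
(b): F OR T → true.
(i) tenure ≥ 24 mo. — not met.
(ii) < 21 days' notice — fails.
So (c) is not satisfied (F OR F).
(2) = T AND T AND F = false.
(3) hours reduced — fails.
Overall: F OR F OR F → false.
Exception (schedule shift > 3h) — not satisfied.
Result: main false OR exception false → false.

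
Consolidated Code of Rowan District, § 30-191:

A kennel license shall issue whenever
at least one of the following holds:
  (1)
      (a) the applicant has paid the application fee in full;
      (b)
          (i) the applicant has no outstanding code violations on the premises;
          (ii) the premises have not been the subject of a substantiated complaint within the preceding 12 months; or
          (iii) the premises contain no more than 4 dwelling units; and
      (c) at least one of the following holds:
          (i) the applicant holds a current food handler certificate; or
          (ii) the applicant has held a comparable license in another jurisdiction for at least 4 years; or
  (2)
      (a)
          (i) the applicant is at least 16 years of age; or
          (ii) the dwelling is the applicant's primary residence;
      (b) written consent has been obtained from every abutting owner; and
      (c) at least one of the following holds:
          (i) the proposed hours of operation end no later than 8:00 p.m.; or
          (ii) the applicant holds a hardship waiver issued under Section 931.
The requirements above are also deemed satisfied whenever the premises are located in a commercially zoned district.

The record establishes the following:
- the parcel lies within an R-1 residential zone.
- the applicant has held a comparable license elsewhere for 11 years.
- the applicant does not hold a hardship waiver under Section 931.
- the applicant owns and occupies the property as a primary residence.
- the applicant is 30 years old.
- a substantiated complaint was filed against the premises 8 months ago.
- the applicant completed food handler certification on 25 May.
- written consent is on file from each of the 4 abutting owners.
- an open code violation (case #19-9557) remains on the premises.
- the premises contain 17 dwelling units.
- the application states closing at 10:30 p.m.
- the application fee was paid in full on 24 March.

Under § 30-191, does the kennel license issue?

(a) fee paid — satisfied.
(i) no code violations — not satisfied.
(ii) no complaint in 12 mo. — fails.
(iii) ≤ 4 units — not met.
(b) = F OR F OR F = false.
(i) food handler cert. — holds.
(ii) prior license ≥ 4 yr — met.
So (c) is satisfied (T OR T).
So (1) is not satisfied (T AND F AND T).
(i) age ≥ 16 — satisfied.
(ii) primary residence — holds.
(a): T OR T → true.
(b) all abutters consent — met.
(i) closes by 8 p.m. — fails.
(ii) hardship waiver — not met.
(c) = F OR F = false.
(2): T AND T AND F → false.
Overall = F OR F = false.
Exception (commercially zoned) — not satisfied.
Result: main false OR exception false → false.

No — denied.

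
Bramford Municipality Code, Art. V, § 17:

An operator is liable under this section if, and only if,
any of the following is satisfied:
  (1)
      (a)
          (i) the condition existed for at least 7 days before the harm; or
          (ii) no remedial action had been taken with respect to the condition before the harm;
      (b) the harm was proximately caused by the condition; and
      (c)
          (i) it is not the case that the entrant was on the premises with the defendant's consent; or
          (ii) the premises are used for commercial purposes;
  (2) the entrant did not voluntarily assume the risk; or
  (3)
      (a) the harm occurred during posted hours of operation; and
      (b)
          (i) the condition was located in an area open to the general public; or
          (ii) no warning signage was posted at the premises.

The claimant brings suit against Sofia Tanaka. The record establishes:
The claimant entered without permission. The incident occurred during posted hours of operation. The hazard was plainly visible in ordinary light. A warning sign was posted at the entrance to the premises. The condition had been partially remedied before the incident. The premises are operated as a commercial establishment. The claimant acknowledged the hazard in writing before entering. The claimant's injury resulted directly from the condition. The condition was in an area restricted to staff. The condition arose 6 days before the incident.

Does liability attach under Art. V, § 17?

(i) condition ≥7 days old — not met.
(ii) no remedial action — not met.
So (a) is not satisfied (F OR F).
(b) proximate cause — met.
(i) not (consent to enter) — holds.
(ii) commercial use — holds.
(c) = T OR T = true.
So (1) is not satisfied (F AND T AND T).
(2) no assumed risk — not met.
(a) during posted hours — met.
(i) public area — not met.
(ii) no signage posted — not met.
So (b) is not satisfied (F OR F).
(3) = T AND F = false.
Overall: F OR F OR F → false.

No — not liable.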